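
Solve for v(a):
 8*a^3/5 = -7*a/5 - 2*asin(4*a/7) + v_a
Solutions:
 v(a) = C1 + 2*a^4/5 + 7*a^2/10 + 2*a*asin(4*a/7) + sqrt(49 - 16*a^2)/2


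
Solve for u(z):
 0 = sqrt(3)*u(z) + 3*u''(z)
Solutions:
 u(z) = C1*sin(3^(3/4)*z/3) + C2*cos(3^(3/4)*z/3)


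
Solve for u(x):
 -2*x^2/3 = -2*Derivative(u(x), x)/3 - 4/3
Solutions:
 u(x) = C1 + x^3/3 - 2*x


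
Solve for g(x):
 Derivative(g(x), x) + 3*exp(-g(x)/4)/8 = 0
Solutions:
 g(x) = 4*log(C1 - 3*x/32)


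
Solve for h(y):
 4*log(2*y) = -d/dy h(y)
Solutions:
 h(y) = C1 - 4*y*log(y) - y*log(16) + 4*y


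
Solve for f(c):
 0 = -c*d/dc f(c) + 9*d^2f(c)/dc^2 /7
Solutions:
 f(c) = C1 + C2*erfi(sqrt(14)*c/6)


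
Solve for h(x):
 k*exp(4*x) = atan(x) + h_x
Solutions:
 h(x) = C1 + k*exp(4*x)/4 - x*atan(x) + log(x^2 + 1)/2


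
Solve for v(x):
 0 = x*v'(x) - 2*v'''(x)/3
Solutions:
 v(x) = C1 + Integral(C2*airyai(2^(2/3)*3^(1/3)*x/2) + C3*airybi(2^(2/3)*3^(1/3)*x/2), x)


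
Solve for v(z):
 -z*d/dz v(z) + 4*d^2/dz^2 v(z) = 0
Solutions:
 v(z) = C1 + C2*erfi(sqrt(2)*z/4)


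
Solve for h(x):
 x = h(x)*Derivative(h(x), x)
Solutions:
 h(x) = -sqrt(C1 + x^2)
 h(x) = sqrt(C1 + x^2)


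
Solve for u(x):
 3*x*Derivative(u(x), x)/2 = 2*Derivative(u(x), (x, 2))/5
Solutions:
 u(x) = C1 + C2*erfi(sqrt(30)*x/4)


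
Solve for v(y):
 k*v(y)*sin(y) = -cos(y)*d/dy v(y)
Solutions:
 v(y) = C1*exp(k*log(cos(y)))


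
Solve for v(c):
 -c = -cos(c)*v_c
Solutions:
 v(c) = C1 + Integral(c/cos(c), c)


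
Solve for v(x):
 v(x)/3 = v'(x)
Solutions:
 v(x) = C1*exp(x/3)


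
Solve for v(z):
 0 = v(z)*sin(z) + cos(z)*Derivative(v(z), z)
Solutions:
 v(z) = C1*cos(z)


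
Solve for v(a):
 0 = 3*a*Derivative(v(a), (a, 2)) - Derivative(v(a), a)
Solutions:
 v(a) = C1 + C2*a^(4/3)


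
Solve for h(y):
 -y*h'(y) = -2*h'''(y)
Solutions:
 h(y) = C1 + Integral(C2*airyai(2^(2/3)*y/2) + C3*airybi(2^(2/3)*y/2), y)


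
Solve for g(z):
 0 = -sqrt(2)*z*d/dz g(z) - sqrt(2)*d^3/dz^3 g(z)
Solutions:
 g(z) = C1 + Integral(C2*airyai(-z) + C3*airybi(-z), z)


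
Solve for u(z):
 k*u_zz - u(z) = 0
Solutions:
 u(z) = C1*exp(-z*sqrt(1/k)) + C2*exp(z*sqrt(1/k))


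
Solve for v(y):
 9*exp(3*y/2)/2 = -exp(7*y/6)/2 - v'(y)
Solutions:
 v(y) = C1 - 3*exp(7*y/6)/7 - 3*exp(3*y/2)


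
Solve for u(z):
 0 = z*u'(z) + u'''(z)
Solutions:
 u(z) = C1 + Integral(C2*airyai(-z) + C3*airybi(-z), z)


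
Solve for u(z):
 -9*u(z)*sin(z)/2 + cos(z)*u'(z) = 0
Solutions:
 u(z) = C1/cos(z)^(9/2)


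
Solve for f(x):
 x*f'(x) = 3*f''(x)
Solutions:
 f(x) = C1 + C2*erfi(sqrt(6)*x/6)


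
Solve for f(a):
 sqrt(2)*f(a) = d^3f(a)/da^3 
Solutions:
 f(a) = C3*exp(2^(1/6)*a) + (C1*sin(2^(1/6)*sqrt(3)*a/2) + C2*cos(2^(1/6)*sqrt(3)*a/2))*exp(-2^(1/6)*a/2)


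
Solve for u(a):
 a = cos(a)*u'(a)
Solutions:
 u(a) = C1 + Integral(a/cos(a), a)


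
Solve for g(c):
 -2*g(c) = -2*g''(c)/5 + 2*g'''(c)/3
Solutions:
 g(c) = C1*exp(c*(2*2^(1/3)/(5*sqrt(5565) + 373)^(1/3) + 4 + 2^(2/3)*(5*sqrt(5565) + 373)^(1/3))/20)*sin(2^(1/3)*sqrt(3)*c*(-2^(1/3)*(5*sqrt(5565) + 373)^(1/3) + 2/(5*sqrt(5565) + 373)^(1/3))/20) + C2*exp(c*(2*2^(1/3)/(5*sqrt(5565) + 373)^(1/3) + 4 + 2^(2/3)*(5*sqrt(5565) + 373)^(1/3))/20)*cos(2^(1/3)*sqrt(3)*c*(-2^(1/3)*(5*sqrt(5565) + 373)^(1/3) + 2/(5*sqrt(5565) + 373)^(1/3))/20) + C3*exp(c*(-2^(2/3)*(5*sqrt(5565) + 373)^(1/3) - 2*2^(1/3)/(5*sqrt(5565) + 373)^(1/3) + 2)/10)


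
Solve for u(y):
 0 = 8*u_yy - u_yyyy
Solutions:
 u(y) = C1 + C2*y + C3*exp(-2*sqrt(2)*y) + C4*exp(2*sqrt(2)*y)


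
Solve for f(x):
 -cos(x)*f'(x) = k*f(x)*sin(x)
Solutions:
 f(x) = C1*exp(k*log(cos(x)))


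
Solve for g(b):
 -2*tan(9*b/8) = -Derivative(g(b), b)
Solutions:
 g(b) = C1 - 16*log(cos(9*b/8))/9


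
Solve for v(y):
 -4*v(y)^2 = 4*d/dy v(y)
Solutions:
 v(y) = 1/(C1 + y)


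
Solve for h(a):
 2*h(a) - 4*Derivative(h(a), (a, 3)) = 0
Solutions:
 h(a) = C3*exp(2^(2/3)*a/2) + (C1*sin(2^(2/3)*sqrt(3)*a/4) + C2*cos(2^(2/3)*sqrt(3)*a/4))*exp(-2^(2/3)*a/4)


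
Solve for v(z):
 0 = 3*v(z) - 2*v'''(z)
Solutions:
 v(z) = C3*exp(2^(2/3)*3^(1/3)*z/2) + (C1*sin(2^(2/3)*3^(5/6)*z/4) + C2*cos(2^(2/3)*3^(5/6)*z/4))*exp(-2^(2/3)*3^(1/3)*z/4)


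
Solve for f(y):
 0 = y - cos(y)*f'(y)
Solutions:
 f(y) = C1 + Integral(y/cos(y), y)


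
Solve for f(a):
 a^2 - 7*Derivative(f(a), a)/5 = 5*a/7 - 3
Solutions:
 f(a) = C1 + 5*a^3/21 - 25*a^2/98 + 15*a/7


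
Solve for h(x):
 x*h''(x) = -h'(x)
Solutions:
 h(x) = C1 + C2*log(x)


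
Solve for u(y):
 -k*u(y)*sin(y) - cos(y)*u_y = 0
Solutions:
 u(y) = C1*exp(k*log(cos(y)))


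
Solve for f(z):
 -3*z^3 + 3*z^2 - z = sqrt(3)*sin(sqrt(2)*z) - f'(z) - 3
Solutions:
 f(z) = C1 + 3*z^4/4 - z^3 + z^2/2 - 3*z - sqrt(6)*cos(sqrt(2)*z)/2


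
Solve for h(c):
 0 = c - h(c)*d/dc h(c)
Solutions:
 h(c) = -sqrt(C1 + c^2)
 h(c) = sqrt(C1 + c^2)


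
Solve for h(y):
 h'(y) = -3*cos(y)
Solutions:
 h(y) = C1 - 3*sin(y)


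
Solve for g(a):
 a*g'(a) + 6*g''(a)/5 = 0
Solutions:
 g(a) = C1 + C2*erf(sqrt(15)*a/6)


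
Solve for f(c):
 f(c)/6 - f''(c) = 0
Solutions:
 f(c) = C1*exp(-sqrt(6)*c/6) + C2*exp(sqrt(6)*c/6)


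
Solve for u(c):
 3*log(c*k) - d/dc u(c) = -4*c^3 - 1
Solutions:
 u(c) = C1 + c^4 + 3*c*log(c*k) - 2*c


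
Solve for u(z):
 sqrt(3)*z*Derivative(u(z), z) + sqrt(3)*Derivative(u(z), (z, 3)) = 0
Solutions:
 u(z) = C1 + Integral(C2*airyai(-z) + C3*airybi(-z), z)


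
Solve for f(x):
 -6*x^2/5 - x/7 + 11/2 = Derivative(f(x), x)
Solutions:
 f(x) = C1 - 2*x^3/5 - x^2/14 + 11*x/2


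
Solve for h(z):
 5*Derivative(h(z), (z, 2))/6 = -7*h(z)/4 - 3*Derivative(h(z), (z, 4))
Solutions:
 h(z) = (C1*sin(sqrt(2)*3^(3/4)*7^(1/4)*z*cos(atan(sqrt(731)/5)/2)/6) + C2*cos(sqrt(2)*3^(3/4)*7^(1/4)*z*cos(atan(sqrt(731)/5)/2)/6))*exp(-sqrt(2)*3^(3/4)*7^(1/4)*z*sin(atan(sqrt(731)/5)/2)/6) + (C3*sin(sqrt(2)*3^(3/4)*7^(1/4)*z*cos(atan(sqrt(731)/5)/2)/6) + C4*cos(sqrt(2)*3^(3/4)*7^(1/4)*z*cos(atan(sqrt(731)/5)/2)/6))*exp(sqrt(2)*3^(3/4)*7^(1/4)*z*sin(atan(sqrt(731)/5)/2)/6)


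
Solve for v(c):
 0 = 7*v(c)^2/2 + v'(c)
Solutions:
 v(c) = 2/(C1 + 7*c)


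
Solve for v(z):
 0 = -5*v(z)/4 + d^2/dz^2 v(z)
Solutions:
 v(z) = C1*exp(-sqrt(5)*z/2) + C2*exp(sqrt(5)*z/2)


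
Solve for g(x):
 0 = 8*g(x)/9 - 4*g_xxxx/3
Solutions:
 g(x) = C1*exp(-2^(1/4)*3^(3/4)*x/3) + C2*exp(2^(1/4)*3^(3/4)*x/3) + C3*sin(2^(1/4)*3^(3/4)*x/3) + C4*cos(2^(1/4)*3^(3/4)*x/3)


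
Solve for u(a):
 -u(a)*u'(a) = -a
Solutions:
 u(a) = -sqrt(C1 + a^2)
 u(a) = sqrt(C1 + a^2)


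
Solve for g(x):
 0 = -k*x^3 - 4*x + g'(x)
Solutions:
 g(x) = C1 + k*x^4/4 + 2*x^2


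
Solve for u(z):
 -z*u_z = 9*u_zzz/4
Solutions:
 u(z) = C1 + Integral(C2*airyai(-2^(2/3)*3^(1/3)*z/3) + C3*airybi(-2^(2/3)*3^(1/3)*z/3), z)


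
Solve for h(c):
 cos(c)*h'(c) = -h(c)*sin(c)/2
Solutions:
 h(c) = C1*sqrt(cos(c))


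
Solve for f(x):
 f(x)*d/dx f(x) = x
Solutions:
 f(x) = -sqrt(C1 + x^2)
 f(x) = sqrt(C1 + x^2)


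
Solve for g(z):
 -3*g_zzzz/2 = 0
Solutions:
 g(z) = C1 + C2*z + C3*z^2 + C4*z^3


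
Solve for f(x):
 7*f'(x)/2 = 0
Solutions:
 f(x) = C1


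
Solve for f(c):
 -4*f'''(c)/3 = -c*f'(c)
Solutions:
 f(c) = C1 + Integral(C2*airyai(6^(1/3)*c/2) + C3*airybi(6^(1/3)*c/2), c)


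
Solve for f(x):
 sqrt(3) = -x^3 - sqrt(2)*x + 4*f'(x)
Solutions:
 f(x) = C1 + x^4/16 + sqrt(2)*x^2/8 + sqrt(3)*x/4


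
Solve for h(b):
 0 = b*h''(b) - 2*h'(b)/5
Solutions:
 h(b) = C1 + C2*b^(7/5)


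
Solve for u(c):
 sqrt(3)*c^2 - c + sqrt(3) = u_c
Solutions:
 u(c) = C1 + sqrt(3)*c^3/3 - c^2/2 + sqrt(3)*c


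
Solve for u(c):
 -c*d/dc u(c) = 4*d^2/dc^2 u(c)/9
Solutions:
 u(c) = C1 + C2*erf(3*sqrt(2)*c/4)


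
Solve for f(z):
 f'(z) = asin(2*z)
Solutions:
 f(z) = C1 + z*asin(2*z) + sqrt(1 - 4*z^2)/2


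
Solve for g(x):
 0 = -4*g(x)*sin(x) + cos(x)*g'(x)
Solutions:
 g(x) = C1/cos(x)^4


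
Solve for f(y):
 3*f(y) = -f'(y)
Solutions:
 f(y) = C1*exp(-3*y)


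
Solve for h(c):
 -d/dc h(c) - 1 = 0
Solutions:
 h(c) = C1 - c


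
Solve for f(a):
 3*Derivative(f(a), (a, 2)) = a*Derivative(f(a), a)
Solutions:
 f(a) = C1 + C2*erfi(sqrt(6)*a/6)


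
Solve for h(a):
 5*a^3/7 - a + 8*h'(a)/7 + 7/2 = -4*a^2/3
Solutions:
 h(a) = C1 - 5*a^4/32 - 7*a^3/18 + 7*a^2/16 - 49*a/16


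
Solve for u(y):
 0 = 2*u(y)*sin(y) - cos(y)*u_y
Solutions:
 u(y) = C1/cos(y)^2


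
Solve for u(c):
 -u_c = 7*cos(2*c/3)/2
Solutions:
 u(c) = C1 - 21*sin(2*c/3)/4


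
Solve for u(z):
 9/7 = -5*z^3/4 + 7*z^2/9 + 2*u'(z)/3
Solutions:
 u(z) = C1 + 15*z^4/32 - 7*z^3/18 + 27*z/14


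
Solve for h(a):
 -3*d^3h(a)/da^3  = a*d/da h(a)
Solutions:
 h(a) = C1 + Integral(C2*airyai(-3^(2/3)*a/3) + C3*airybi(-3^(2/3)*a/3), a)


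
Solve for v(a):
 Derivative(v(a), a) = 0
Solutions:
 v(a) = C1


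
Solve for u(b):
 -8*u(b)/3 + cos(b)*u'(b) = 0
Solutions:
 u(b) = C1*(sin(b) + 1)^(4/3)/(sin(b) - 1)^(4/3)


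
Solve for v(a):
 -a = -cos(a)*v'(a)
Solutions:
 v(a) = C1 + Integral(a/cos(a), a)


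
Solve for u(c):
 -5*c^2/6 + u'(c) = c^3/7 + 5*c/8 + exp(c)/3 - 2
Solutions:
 u(c) = C1 + c^4/28 + 5*c^3/18 + 5*c^2/16 - 2*c + exp(c)/3


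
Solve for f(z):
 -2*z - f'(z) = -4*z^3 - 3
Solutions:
 f(z) = C1 + z^4 - z^2 + 3*z


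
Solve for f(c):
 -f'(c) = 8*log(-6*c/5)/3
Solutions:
 f(c) = C1 - 8*c*log(-c)/3 + 8*c*(-log(6) + 1 + log(5))/3


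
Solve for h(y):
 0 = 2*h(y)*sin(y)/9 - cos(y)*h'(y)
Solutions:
 h(y) = C1/cos(y)^(2/9)


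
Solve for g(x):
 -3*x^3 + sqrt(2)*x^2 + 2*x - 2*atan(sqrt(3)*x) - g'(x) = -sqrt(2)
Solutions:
 g(x) = C1 - 3*x^4/4 + sqrt(2)*x^3/3 + x^2 - 2*x*atan(sqrt(3)*x) + sqrt(2)*x + sqrt(3)*log(3*x^2 + 1)/3


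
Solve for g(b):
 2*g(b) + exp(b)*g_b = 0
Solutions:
 g(b) = C1*exp(2*exp(-b))


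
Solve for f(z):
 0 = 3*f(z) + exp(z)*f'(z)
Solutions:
 f(z) = C1*exp(3*exp(-z))


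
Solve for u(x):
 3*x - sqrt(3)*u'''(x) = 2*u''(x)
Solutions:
 u(x) = C1 + C2*x + C3*exp(-2*sqrt(3)*x/3) + x^3/4 - 3*sqrt(3)*x^2/8


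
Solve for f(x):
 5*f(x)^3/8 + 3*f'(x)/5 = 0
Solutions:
 f(x) = -2*sqrt(3)*sqrt(-1/(C1 - 25*x))
 f(x) = 2*sqrt(3)*sqrt(-1/(C1 - 25*x))


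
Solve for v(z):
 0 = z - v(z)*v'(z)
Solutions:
 v(z) = -sqrt(C1 + z^2)
 v(z) = sqrt(C1 + z^2)


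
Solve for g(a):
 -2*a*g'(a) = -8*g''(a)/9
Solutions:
 g(a) = C1 + C2*erfi(3*sqrt(2)*a/4)


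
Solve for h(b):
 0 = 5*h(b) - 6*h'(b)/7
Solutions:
 h(b) = C1*exp(35*b/6)


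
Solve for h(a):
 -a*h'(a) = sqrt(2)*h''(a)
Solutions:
 h(a) = C1 + C2*erf(2^(1/4)*a/2)


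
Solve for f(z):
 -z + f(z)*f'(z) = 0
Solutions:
 f(z) = -sqrt(C1 + z^2)
 f(z) = sqrt(C1 + z^2)


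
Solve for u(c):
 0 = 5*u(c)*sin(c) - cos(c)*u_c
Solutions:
 u(c) = C1/cos(c)^5


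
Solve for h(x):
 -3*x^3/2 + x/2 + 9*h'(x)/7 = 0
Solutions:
 h(x) = C1 + 7*x^4/24 - 7*x^2/36


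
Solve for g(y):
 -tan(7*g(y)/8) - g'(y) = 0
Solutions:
 g(y) = -8*asin(C1*exp(-7*y/8))/7 + 8*pi/7
 g(y) = 8*asin(C1*exp(-7*y/8))/7


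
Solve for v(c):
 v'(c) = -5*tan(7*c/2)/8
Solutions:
 v(c) = C1 + 5*log(cos(7*c/2))/28


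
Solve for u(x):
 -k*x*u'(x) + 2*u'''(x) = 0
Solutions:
 u(x) = C1 + Integral(C2*airyai(2^(2/3)*k^(1/3)*x/2) + C3*airybi(2^(2/3)*k^(1/3)*x/2), x)


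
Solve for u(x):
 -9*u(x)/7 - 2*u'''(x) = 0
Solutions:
 u(x) = C3*exp(-42^(2/3)*x/14) + (C1*sin(3*14^(2/3)*3^(1/6)*x/28) + C2*cos(3*14^(2/3)*3^(1/6)*x/28))*exp(42^(2/3)*x/28)


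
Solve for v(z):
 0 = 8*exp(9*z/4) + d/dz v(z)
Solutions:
 v(z) = C1 - 32*exp(9*z/4)/9


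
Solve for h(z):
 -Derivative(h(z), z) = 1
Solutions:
 h(z) = C1 - z


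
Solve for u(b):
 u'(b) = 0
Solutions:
 u(b) = C1


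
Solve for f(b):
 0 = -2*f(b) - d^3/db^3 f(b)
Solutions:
 f(b) = C3*exp(-2^(1/3)*b) + (C1*sin(2^(1/3)*sqrt(3)*b/2) + C2*cos(2^(1/3)*sqrt(3)*b/2))*exp(2^(1/3)*b/2)


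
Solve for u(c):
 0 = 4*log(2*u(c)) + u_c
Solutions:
 Integral(1/(log(_y) + log(2)), (_y, u(c)))/4 = C1 - c


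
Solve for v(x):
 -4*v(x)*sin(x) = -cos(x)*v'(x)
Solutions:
 v(x) = C1/cos(x)^4


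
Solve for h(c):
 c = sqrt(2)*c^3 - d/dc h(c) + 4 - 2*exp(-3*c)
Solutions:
 h(c) = C1 + sqrt(2)*c^4/4 - c^2/2 + 4*c + 2*exp(-3*c)/3


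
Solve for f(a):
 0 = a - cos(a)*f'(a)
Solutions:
 f(a) = C1 + Integral(a/cos(a), a)


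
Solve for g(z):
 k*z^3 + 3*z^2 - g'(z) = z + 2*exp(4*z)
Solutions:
 g(z) = C1 + k*z^4/4 + z^3 - z^2/2 - exp(4*z)/2


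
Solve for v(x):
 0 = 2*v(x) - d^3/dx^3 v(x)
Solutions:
 v(x) = C3*exp(2^(1/3)*x) + (C1*sin(2^(1/3)*sqrt(3)*x/2) + C2*cos(2^(1/3)*sqrt(3)*x/2))*exp(-2^(1/3)*x/2)


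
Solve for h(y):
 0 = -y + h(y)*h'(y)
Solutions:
 h(y) = -sqrt(C1 + y^2)
 h(y) = sqrt(C1 + y^2)


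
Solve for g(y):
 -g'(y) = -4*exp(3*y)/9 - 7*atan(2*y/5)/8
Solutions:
 g(y) = C1 + 7*y*atan(2*y/5)/8 + 4*exp(3*y)/27 - 35*log(4*y^2 + 25)/32


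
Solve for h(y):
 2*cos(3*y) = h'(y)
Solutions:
 h(y) = C1 + 2*sin(3*y)/3


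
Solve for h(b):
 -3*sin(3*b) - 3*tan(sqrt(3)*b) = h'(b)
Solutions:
 h(b) = C1 + sqrt(3)*log(cos(sqrt(3)*b)) + cos(3*b)


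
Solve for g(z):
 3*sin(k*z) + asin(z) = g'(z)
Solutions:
 g(z) = C1 + z*asin(z) + sqrt(1 - z^2) + 3*Piecewise((-cos(k*z)/k, Ne(k, 0)), (0, True))


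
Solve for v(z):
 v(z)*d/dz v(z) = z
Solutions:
 v(z) = -sqrt(C1 + z^2)
 v(z) = sqrt(C1 + z^2)


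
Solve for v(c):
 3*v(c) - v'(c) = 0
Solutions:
 v(c) = C1*exp(3*c)


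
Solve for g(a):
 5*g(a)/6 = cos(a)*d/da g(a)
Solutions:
 g(a) = C1*(sin(a) + 1)^(5/12)/(sin(a) - 1)^(5/12)


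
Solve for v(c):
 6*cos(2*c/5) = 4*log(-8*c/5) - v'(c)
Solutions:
 v(c) = C1 + 4*c*log(-c) - 4*c*log(5) - 4*c + 12*c*log(2) - 15*sin(2*c/5)


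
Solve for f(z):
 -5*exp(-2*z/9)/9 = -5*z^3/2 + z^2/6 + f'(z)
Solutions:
 f(z) = C1 + 5*z^4/8 - z^3/18 + 5*exp(-2*z/9)/2


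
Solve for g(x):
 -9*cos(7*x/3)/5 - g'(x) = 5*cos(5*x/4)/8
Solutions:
 g(x) = C1 - sin(5*x/4)/2 - 27*sin(7*x/3)/35


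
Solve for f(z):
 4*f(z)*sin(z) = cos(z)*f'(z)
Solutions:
 f(z) = C1/cos(z)^4


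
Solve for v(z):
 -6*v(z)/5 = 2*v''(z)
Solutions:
 v(z) = C1*sin(sqrt(15)*z/5) + C2*cos(sqrt(15)*z/5)


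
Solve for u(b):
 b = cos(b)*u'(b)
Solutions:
 u(b) = C1 + Integral(b/cos(b), b)


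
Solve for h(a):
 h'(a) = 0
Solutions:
 h(a) = C1


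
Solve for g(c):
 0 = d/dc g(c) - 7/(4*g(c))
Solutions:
 g(c) = -sqrt(C1 + 14*c)/2
 g(c) = sqrt(C1 + 14*c)/2


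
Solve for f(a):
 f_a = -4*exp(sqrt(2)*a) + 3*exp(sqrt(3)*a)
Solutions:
 f(a) = C1 - 2*sqrt(2)*exp(sqrt(2)*a) + sqrt(3)*exp(sqrt(3)*a)


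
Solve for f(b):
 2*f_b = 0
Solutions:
 f(b) = C1


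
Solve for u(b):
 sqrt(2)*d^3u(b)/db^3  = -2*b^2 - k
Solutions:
 u(b) = C1 + C2*b + C3*b^2 - sqrt(2)*b^5/60 - sqrt(2)*b^3*k/12


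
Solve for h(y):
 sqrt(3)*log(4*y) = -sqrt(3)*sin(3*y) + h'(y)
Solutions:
 h(y) = C1 + sqrt(3)*y*(log(y) - 1) + 2*sqrt(3)*y*log(2) - sqrt(3)*cos(3*y)/3


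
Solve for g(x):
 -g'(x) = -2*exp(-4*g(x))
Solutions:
 g(x) = log(-I*(C1 + 8*x)^(1/4))
 g(x) = log(I*(C1 + 8*x)^(1/4))
 g(x) = log(-(C1 + 8*x)^(1/4))
 g(x) = log(C1 + 8*x)/4


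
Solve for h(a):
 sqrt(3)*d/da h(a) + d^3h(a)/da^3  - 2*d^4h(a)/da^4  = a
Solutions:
 h(a) = C1 + C2*exp(a*(-(1 + 54*sqrt(3) + sqrt(-1 + (1 + 54*sqrt(3))^2))^(1/3) - 1/(1 + 54*sqrt(3) + sqrt(-1 + (1 + 54*sqrt(3))^2))^(1/3) + 2)/12)*sin(sqrt(3)*a*(-(1 + 54*sqrt(3) + sqrt(-1 + (1 + 54*sqrt(3))^2))^(1/3) + (1 + 54*sqrt(3) + sqrt(-1 + (1 + 54*sqrt(3))^2))^(-1/3))/12) + C3*exp(a*(-(1 + 54*sqrt(3) + sqrt(-1 + (1 + 54*sqrt(3))^2))^(1/3) - 1/(1 + 54*sqrt(3) + sqrt(-1 + (1 + 54*sqrt(3))^2))^(1/3) + 2)/12)*cos(sqrt(3)*a*(-(1 + 54*sqrt(3) + sqrt(-1 + (1 + 54*sqrt(3))^2))^(1/3) + (1 + 54*sqrt(3) + sqrt(-1 + (1 + 54*sqrt(3))^2))^(-1/3))/12) + C4*exp(a*((1 + 54*sqrt(3) + sqrt(-1 + (1 + 54*sqrt(3))^2))^(-1/3) + 1 + (1 + 54*sqrt(3) + sqrt(-1 + (1 + 54*sqrt(3))^2))^(1/3))/6) + sqrt(3)*a^2/6


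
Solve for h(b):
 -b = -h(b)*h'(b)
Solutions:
 h(b) = -sqrt(C1 + b^2)
 h(b) = sqrt(C1 + b^2)


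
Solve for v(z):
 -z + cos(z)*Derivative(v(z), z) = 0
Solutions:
 v(z) = C1 + Integral(z/cos(z), z)


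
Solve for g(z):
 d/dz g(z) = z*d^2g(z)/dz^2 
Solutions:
 g(z) = C1 + C2*z^2


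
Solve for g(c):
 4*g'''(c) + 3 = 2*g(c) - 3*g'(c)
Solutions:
 g(c) = C3*exp(c/2) + (C1*sin(sqrt(15)*c/4) + C2*cos(sqrt(15)*c/4))*exp(-c/4) + 3/2


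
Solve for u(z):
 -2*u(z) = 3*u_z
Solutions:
 u(z) = C1*exp(-2*z/3)


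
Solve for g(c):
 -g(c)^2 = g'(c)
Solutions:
 g(c) = 1/(C1 + c)


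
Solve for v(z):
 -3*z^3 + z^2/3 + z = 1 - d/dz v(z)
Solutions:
 v(z) = C1 + 3*z^4/4 - z^3/9 - z^2/2 + z


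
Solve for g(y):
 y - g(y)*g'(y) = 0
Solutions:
 g(y) = -sqrt(C1 + y^2)
 g(y) = sqrt(C1 + y^2)


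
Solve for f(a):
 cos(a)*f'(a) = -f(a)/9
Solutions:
 f(a) = C1*(sin(a) - 1)^(1/18)/(sin(a) + 1)^(1/18)


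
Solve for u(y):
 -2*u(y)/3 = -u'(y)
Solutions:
 u(y) = C1*exp(2*y/3)


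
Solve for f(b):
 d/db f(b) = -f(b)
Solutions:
 f(b) = C1*exp(-b)


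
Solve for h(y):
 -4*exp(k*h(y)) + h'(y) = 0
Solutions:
 h(y) = Piecewise((log(-1/(C1*k + 4*k*y))/k, Ne(k, 0)), (nan, True))
 h(y) = Piecewise((C1 + 4*y, Eq(k, 0)), (nan, True))


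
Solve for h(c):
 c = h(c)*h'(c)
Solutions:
 h(c) = -sqrt(C1 + c^2)
 h(c) = sqrt(C1 + c^2)


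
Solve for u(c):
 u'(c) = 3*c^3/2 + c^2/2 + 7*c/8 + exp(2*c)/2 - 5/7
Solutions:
 u(c) = C1 + 3*c^4/8 + c^3/6 + 7*c^2/16 - 5*c/7 + exp(2*c)/4


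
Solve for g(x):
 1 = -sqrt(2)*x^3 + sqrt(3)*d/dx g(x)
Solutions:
 g(x) = C1 + sqrt(6)*x^4/12 + sqrt(3)*x/3


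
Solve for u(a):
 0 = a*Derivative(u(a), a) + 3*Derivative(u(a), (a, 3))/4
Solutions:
 u(a) = C1 + Integral(C2*airyai(-6^(2/3)*a/3) + C3*airybi(-6^(2/3)*a/3), a)


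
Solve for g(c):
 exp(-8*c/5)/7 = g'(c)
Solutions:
 g(c) = C1 - 5*exp(-8*c/5)/56


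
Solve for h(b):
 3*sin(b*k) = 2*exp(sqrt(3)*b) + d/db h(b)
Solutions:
 h(b) = C1 - 2*sqrt(3)*exp(sqrt(3)*b)/3 - 3*cos(b*k)/k


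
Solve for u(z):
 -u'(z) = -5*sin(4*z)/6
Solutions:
 u(z) = C1 - 5*cos(4*z)/24


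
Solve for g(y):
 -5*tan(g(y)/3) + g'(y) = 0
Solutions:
 g(y) = -3*asin(C1*exp(5*y/3)) + 3*pi
 g(y) = 3*asin(C1*exp(5*y/3))


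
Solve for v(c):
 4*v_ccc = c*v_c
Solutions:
 v(c) = C1 + Integral(C2*airyai(2^(1/3)*c/2) + C3*airybi(2^(1/3)*c/2), c)


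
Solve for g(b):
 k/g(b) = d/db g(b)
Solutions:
 g(b) = -sqrt(C1 + 2*b*k)
 g(b) = sqrt(C1 + 2*b*k)


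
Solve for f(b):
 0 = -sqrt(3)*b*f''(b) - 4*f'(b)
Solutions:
 f(b) = C1 + C2*b^(1 - 4*sqrt(3)/3)


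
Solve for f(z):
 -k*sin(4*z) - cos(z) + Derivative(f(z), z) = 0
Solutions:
 f(z) = C1 - k*cos(4*z)/4 + sin(z)


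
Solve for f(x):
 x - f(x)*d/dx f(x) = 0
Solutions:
 f(x) = -sqrt(C1 + x^2)
 f(x) = sqrt(C1 + x^2)


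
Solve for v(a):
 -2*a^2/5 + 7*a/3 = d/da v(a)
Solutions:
 v(a) = C1 - 2*a^3/15 + 7*a^2/6


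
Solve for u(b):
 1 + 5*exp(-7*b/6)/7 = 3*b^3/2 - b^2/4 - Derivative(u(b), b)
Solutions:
 u(b) = C1 + 3*b^4/8 - b^3/12 - b + 30*exp(-7*b/6)/49


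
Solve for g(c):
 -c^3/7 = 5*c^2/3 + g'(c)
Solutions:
 g(c) = C1 - c^4/28 - 5*c^3/9


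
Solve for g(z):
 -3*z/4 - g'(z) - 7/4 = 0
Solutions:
 g(z) = C1 - 3*z^2/8 - 7*z/4


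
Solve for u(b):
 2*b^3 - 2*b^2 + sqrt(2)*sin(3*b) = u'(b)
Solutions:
 u(b) = C1 + b^4/2 - 2*b^3/3 - sqrt(2)*cos(3*b)/3


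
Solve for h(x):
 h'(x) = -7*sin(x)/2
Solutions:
 h(x) = C1 + 7*cos(x)/2


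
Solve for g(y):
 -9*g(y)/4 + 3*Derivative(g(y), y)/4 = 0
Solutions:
 g(y) = C1*exp(3*y)


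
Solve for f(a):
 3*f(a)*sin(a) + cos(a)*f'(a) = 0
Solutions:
 f(a) = C1*cos(a)^3


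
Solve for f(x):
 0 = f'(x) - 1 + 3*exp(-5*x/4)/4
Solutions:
 f(x) = C1 + x + 3*exp(-5*x/4)/5


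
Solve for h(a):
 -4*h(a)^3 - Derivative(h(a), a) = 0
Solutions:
 h(a) = -sqrt(2)*sqrt(-1/(C1 - 4*a))/2
 h(a) = sqrt(2)*sqrt(-1/(C1 - 4*a))/2


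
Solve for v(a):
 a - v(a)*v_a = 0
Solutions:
 v(a) = -sqrt(C1 + a^2)
 v(a) = sqrt(C1 + a^2)


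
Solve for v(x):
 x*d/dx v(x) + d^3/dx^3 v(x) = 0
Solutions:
 v(x) = C1 + Integral(C2*airyai(-x) + C3*airybi(-x), x)


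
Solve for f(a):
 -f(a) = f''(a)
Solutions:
 f(a) = C1*sin(a) + C2*cos(a)


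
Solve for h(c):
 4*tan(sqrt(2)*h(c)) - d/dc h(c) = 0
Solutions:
 h(c) = sqrt(2)*(pi - asin(C1*exp(4*sqrt(2)*c)))/2
 h(c) = sqrt(2)*asin(C1*exp(4*sqrt(2)*c))/2


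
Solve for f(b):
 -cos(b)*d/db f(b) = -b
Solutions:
 f(b) = C1 + Integral(b/cos(b), b)


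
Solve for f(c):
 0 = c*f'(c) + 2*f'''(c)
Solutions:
 f(c) = C1 + Integral(C2*airyai(-2^(2/3)*c/2) + C3*airybi(-2^(2/3)*c/2), c)


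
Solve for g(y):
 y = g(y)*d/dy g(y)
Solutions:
 g(y) = -sqrt(C1 + y^2)
 g(y) = sqrt(C1 + y^2)


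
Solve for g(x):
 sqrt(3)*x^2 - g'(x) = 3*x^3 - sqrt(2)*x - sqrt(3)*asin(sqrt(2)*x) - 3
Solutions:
 g(x) = C1 - 3*x^4/4 + sqrt(3)*x^3/3 + sqrt(2)*x^2/2 + 3*x + sqrt(3)*(x*asin(sqrt(2)*x) + sqrt(2)*sqrt(1 - 2*x^2)/2)


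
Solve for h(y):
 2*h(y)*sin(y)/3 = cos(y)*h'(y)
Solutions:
 h(y) = C1/cos(y)^(2/3)


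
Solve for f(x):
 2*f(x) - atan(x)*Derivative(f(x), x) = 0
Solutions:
 f(x) = C1*exp(2*Integral(1/atan(x), x))


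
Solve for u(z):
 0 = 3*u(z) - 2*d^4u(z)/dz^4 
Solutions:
 u(z) = C1*exp(-2^(3/4)*3^(1/4)*z/2) + C2*exp(2^(3/4)*3^(1/4)*z/2) + C3*sin(2^(3/4)*3^(1/4)*z/2) + C4*cos(2^(3/4)*3^(1/4)*z/2)


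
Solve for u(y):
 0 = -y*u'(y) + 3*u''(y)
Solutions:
 u(y) = C1 + C2*erfi(sqrt(6)*y/6)


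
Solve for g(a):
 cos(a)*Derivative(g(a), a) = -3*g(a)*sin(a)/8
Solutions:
 g(a) = C1*cos(a)^(3/8)


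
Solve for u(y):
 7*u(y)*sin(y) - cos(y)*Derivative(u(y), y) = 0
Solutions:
 u(y) = C1/cos(y)^7


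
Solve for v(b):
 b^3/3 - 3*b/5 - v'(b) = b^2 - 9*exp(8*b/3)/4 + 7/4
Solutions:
 v(b) = C1 + b^4/12 - b^3/3 - 3*b^2/10 - 7*b/4 + 27*exp(8*b/3)/32


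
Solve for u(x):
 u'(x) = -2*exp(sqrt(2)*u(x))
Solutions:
 u(x) = sqrt(2)*(2*log(1/(C1 + 2*x)) - log(2))/4


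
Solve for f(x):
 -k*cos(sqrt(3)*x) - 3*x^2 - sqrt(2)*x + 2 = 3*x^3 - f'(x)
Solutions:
 f(x) = C1 + sqrt(3)*k*sin(sqrt(3)*x)/3 + 3*x^4/4 + x^3 + sqrt(2)*x^2/2 - 2*x


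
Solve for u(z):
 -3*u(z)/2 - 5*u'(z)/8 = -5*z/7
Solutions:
 u(z) = C1*exp(-12*z/5) + 10*z/21 - 25/126


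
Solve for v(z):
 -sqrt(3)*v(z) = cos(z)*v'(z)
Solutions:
 v(z) = C1*(sin(z) - 1)^(sqrt(3)/2)/(sin(z) + 1)^(sqrt(3)/2)


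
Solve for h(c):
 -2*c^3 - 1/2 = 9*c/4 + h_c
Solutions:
 h(c) = C1 - c^4/2 - 9*c^2/8 - c/2


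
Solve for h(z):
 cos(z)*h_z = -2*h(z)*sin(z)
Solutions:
 h(z) = C1*cos(z)^2


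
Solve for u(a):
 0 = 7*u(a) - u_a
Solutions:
 u(a) = C1*exp(7*a)


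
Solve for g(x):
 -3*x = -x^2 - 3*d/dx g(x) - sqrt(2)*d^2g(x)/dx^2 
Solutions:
 g(x) = C1 + C2*exp(-3*sqrt(2)*x/2) - x^3/9 + sqrt(2)*x^2/9 + x^2/2 - sqrt(2)*x/3 - 4*x/27


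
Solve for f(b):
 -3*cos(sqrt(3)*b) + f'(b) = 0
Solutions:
 f(b) = C1 + sqrt(3)*sin(sqrt(3)*b)


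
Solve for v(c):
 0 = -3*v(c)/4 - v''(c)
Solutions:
 v(c) = C1*sin(sqrt(3)*c/2) + C2*cos(sqrt(3)*c/2)


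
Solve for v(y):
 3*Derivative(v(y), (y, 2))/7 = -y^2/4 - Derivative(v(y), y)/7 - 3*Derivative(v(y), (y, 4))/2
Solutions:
 v(y) = C1 + C2*exp(-21^(1/3)*y*(-(21 + sqrt(609))^(1/3) + 2*21^(1/3)/(21 + sqrt(609))^(1/3))/42)*sin(3^(1/6)*7^(1/3)*y*(6*7^(1/3)/(21 + sqrt(609))^(1/3) + 3^(2/3)*(21 + sqrt(609))^(1/3))/42) + C3*exp(-21^(1/3)*y*(-(21 + sqrt(609))^(1/3) + 2*21^(1/3)/(21 + sqrt(609))^(1/3))/42)*cos(3^(1/6)*7^(1/3)*y*(6*7^(1/3)/(21 + sqrt(609))^(1/3) + 3^(2/3)*(21 + sqrt(609))^(1/3))/42) + C4*exp(21^(1/3)*y*(-(21 + sqrt(609))^(1/3) + 2*21^(1/3)/(21 + sqrt(609))^(1/3))/21) - 7*y^3/12 + 21*y^2/4 - 63*y/2


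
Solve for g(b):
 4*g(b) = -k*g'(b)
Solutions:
 g(b) = C1*exp(-4*b/k)


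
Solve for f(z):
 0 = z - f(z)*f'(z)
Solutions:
 f(z) = -sqrt(C1 + z^2)
 f(z) = sqrt(C1 + z^2)


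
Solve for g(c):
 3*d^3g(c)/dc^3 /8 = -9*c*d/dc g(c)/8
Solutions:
 g(c) = C1 + Integral(C2*airyai(-3^(1/3)*c) + C3*airybi(-3^(1/3)*c), c)


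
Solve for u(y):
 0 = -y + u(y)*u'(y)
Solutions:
 u(y) = -sqrt(C1 + y^2)
 u(y) = sqrt(C1 + y^2)


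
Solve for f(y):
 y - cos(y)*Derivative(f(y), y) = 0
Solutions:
 f(y) = C1 + Integral(y/cos(y), y)


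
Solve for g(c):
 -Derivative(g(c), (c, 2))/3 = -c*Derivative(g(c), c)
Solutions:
 g(c) = C1 + C2*erfi(sqrt(6)*c/2)


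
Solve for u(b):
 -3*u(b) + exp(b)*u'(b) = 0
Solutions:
 u(b) = C1*exp(-3*exp(-b))


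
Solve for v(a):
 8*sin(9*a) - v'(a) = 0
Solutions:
 v(a) = C1 - 8*cos(9*a)/9


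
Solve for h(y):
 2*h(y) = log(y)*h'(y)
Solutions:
 h(y) = C1*exp(2*li(y))


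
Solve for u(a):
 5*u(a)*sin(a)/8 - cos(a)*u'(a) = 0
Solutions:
 u(a) = C1/cos(a)^(5/8)


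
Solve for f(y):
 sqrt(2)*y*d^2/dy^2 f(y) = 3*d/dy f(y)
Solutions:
 f(y) = C1 + C2*y^(1 + 3*sqrt(2)/2)


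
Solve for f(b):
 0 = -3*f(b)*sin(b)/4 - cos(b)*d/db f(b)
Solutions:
 f(b) = C1*cos(b)^(3/4)


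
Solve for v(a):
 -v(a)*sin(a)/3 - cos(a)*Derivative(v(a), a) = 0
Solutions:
 v(a) = C1*cos(a)^(1/3)


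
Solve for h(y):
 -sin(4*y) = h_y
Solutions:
 h(y) = C1 + cos(4*y)/4


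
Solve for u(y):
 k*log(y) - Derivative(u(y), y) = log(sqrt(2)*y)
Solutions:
 u(y) = C1 + k*y*log(y) - k*y - y*log(y) - y*log(2)/2 + y


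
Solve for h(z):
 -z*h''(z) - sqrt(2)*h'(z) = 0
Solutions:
 h(z) = C1 + C2*z^(1 - sqrt(2))


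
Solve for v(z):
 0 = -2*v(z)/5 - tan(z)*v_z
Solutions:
 v(z) = C1/sin(z)^(2/5)


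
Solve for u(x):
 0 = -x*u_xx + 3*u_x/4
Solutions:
 u(x) = C1 + C2*x^(7/4)


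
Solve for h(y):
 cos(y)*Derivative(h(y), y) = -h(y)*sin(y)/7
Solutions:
 h(y) = C1*cos(y)^(1/7)


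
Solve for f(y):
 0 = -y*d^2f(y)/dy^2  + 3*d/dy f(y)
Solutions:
 f(y) = C1 + C2*y^4


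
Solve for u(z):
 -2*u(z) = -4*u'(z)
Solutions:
 u(z) = C1*exp(z/2)


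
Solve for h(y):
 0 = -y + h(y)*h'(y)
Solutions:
 h(y) = -sqrt(C1 + y^2)
 h(y) = sqrt(C1 + y^2)


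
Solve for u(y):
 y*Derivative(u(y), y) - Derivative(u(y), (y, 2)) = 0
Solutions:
 u(y) = C1 + C2*erfi(sqrt(2)*y/2)


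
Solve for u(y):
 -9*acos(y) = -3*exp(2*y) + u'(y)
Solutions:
 u(y) = C1 - 9*y*acos(y) + 9*sqrt(1 - y^2) + 3*exp(2*y)/2


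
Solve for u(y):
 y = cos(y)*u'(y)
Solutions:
 u(y) = C1 + Integral(y/cos(y), y)


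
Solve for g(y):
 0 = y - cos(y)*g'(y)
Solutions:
 g(y) = C1 + Integral(y/cos(y), y)


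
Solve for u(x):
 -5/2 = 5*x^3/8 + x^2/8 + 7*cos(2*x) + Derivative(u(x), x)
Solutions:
 u(x) = C1 - 5*x^4/32 - x^3/24 - 5*x/2 - 7*sin(x)*cos(x)


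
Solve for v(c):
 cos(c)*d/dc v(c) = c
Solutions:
 v(c) = C1 + Integral(c/cos(c), c)


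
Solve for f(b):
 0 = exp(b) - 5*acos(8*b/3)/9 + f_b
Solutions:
 f(b) = C1 + 5*b*acos(8*b/3)/9 - 5*sqrt(9 - 64*b^2)/72 - exp(b)


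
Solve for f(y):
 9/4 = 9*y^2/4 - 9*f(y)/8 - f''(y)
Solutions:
 f(y) = C1*sin(3*sqrt(2)*y/4) + C2*cos(3*sqrt(2)*y/4) + 2*y^2 - 50/9


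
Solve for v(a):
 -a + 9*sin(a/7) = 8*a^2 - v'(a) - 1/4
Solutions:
 v(a) = C1 + 8*a^3/3 + a^2/2 - a/4 + 63*cos(a/7)


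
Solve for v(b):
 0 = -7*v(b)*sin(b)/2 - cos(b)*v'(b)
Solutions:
 v(b) = C1*cos(b)^(7/2)


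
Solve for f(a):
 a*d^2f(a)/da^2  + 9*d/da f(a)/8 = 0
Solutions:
 f(a) = C1 + C2/a^(1/8)


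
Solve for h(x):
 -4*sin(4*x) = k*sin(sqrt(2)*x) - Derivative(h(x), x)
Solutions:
 h(x) = C1 - sqrt(2)*k*cos(sqrt(2)*x)/2 - cos(4*x)


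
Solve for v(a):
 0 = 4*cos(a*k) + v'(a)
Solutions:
 v(a) = C1 - 4*sin(a*k)/k


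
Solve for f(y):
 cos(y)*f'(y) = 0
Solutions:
 f(y) = C1


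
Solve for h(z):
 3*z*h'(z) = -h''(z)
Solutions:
 h(z) = C1 + C2*erf(sqrt(6)*z/2)


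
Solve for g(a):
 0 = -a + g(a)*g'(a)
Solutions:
 g(a) = -sqrt(C1 + a^2)
 g(a) = sqrt(C1 + a^2)


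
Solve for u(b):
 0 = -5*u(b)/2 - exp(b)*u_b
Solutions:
 u(b) = C1*exp(5*exp(-b)/2)


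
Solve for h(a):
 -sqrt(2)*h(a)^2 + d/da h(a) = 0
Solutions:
 h(a) = -1/(C1 + sqrt(2)*a)


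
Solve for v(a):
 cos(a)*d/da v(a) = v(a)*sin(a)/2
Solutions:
 v(a) = C1/sqrt(cos(a))


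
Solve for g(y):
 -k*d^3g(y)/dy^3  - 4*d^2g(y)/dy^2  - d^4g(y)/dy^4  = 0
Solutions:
 g(y) = C1 + C2*y + C3*exp(y*(-k + sqrt(k^2 - 16))/2) + C4*exp(-y*(k + sqrt(k^2 - 16))/2)


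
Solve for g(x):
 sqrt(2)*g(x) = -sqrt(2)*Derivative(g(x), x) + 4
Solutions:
 g(x) = C1*exp(-x) + 2*sqrt(2)


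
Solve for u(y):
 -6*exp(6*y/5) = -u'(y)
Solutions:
 u(y) = C1 + 5*exp(6*y/5)


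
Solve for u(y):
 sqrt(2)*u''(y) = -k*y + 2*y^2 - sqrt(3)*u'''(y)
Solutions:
 u(y) = C1 + C2*y + C3*exp(-sqrt(6)*y/3) + sqrt(2)*y^4/12 + y^3*(-sqrt(2)*k - 4*sqrt(3))/12 + y^2*(sqrt(3)*k + 6*sqrt(2))/4


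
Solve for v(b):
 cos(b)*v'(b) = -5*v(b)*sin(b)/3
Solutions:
 v(b) = C1*cos(b)^(5/3)


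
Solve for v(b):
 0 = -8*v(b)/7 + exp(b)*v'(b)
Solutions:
 v(b) = C1*exp(-8*exp(-b)/7)


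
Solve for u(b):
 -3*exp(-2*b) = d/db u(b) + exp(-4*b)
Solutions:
 u(b) = C1 + 3*exp(-2*b)/2 + exp(-4*b)/4


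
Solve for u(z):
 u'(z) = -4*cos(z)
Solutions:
 u(z) = C1 - 4*sin(z)


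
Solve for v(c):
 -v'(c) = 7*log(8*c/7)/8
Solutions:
 v(c) = C1 - 7*c*log(c)/8 - 21*c*log(2)/8 + 7*c/8 + 7*c*log(7)/8


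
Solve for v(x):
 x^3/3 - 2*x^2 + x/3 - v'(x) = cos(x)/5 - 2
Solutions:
 v(x) = C1 + x^4/12 - 2*x^3/3 + x^2/6 + 2*x - sin(x)/5


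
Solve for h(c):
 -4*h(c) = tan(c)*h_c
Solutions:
 h(c) = C1/sin(c)^4


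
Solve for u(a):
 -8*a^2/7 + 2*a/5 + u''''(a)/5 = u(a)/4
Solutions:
 u(a) = C1*exp(-sqrt(2)*5^(1/4)*a/2) + C2*exp(sqrt(2)*5^(1/4)*a/2) + C3*sin(sqrt(2)*5^(1/4)*a/2) + C4*cos(sqrt(2)*5^(1/4)*a/2) - 32*a^2/7 + 8*a/5


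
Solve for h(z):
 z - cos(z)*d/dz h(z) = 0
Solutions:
 h(z) = C1 + Integral(z/cos(z), z)


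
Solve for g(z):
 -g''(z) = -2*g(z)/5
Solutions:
 g(z) = C1*exp(-sqrt(10)*z/5) + C2*exp(sqrt(10)*z/5)


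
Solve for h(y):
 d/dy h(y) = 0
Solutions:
 h(y) = C1


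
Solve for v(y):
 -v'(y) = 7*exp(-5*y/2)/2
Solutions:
 v(y) = C1 + 7*exp(-5*y/2)/5


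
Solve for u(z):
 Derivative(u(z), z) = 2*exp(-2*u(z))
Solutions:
 u(z) = log(-sqrt(C1 + 4*z))
 u(z) = log(C1 + 4*z)/2


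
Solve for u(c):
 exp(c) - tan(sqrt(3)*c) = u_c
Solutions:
 u(c) = C1 + exp(c) + sqrt(3)*log(cos(sqrt(3)*c))/3


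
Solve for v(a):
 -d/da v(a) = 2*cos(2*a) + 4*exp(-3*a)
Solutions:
 v(a) = C1 - sin(2*a) + 4*exp(-3*a)/3


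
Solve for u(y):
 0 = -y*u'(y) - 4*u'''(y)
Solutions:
 u(y) = C1 + Integral(C2*airyai(-2^(1/3)*y/2) + C3*airybi(-2^(1/3)*y/2), y)


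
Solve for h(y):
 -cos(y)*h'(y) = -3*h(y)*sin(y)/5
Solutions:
 h(y) = C1/cos(y)^(3/5)


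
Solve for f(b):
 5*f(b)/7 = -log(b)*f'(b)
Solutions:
 f(b) = C1*exp(-5*li(b)/7)


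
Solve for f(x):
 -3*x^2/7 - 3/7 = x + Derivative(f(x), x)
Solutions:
 f(x) = C1 - x^3/7 - x^2/2 - 3*x/7


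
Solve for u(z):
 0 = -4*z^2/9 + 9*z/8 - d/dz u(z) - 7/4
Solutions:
 u(z) = C1 - 4*z^3/27 + 9*z^2/16 - 7*z/4


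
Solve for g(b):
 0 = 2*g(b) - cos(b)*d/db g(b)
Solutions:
 g(b) = C1*(sin(b) + 1)/(sin(b) - 1)


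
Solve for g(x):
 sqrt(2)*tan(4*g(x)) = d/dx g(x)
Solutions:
 g(x) = -asin(C1*exp(4*sqrt(2)*x))/4 + pi/4
 g(x) = asin(C1*exp(4*sqrt(2)*x))/4


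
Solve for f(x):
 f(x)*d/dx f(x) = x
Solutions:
 f(x) = -sqrt(C1 + x^2)
 f(x) = sqrt(C1 + x^2)


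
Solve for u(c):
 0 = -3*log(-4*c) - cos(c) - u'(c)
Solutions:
 u(c) = C1 - 3*c*log(-c) - 6*c*log(2) + 3*c - sin(c)


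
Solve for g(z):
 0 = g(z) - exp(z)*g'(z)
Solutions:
 g(z) = C1*exp(-exp(-z))


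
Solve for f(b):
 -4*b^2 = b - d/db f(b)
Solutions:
 f(b) = C1 + 4*b^3/3 + b^2/2


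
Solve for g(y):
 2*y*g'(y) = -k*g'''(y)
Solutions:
 g(y) = C1 + Integral(C2*airyai(2^(1/3)*y*(-1/k)^(1/3)) + C3*airybi(2^(1/3)*y*(-1/k)^(1/3)), y)


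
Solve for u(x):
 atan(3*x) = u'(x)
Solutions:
 u(x) = C1 + x*atan(3*x) - log(9*x^2 + 1)/6


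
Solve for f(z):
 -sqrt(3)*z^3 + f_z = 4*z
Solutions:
 f(z) = C1 + sqrt(3)*z^4/4 + 2*z^2


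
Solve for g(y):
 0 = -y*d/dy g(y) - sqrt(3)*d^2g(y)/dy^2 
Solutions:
 g(y) = C1 + C2*erf(sqrt(2)*3^(3/4)*y/6)


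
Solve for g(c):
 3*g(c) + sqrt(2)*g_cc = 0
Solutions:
 g(c) = C1*sin(2^(3/4)*sqrt(3)*c/2) + C2*cos(2^(3/4)*sqrt(3)*c/2)


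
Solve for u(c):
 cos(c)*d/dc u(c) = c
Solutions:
 u(c) = C1 + Integral(c/cos(c), c)


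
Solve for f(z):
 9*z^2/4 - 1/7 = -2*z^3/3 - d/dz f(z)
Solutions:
 f(z) = C1 - z^4/6 - 3*z^3/4 + z/7


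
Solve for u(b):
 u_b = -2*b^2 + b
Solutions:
 u(b) = C1 - 2*b^3/3 + b^2/2


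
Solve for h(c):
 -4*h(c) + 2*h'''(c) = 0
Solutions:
 h(c) = C3*exp(2^(1/3)*c) + (C1*sin(2^(1/3)*sqrt(3)*c/2) + C2*cos(2^(1/3)*sqrt(3)*c/2))*exp(-2^(1/3)*c/2)


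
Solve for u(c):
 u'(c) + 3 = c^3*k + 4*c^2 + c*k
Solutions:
 u(c) = C1 + c^4*k/4 + 4*c^3/3 + c^2*k/2 - 3*c


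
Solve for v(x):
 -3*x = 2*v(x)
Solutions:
 v(x) = -3*x/2


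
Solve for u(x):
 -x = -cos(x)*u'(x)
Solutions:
 u(x) = C1 + Integral(x/cos(x), x)


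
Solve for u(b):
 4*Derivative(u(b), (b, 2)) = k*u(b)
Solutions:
 u(b) = C1*exp(-b*sqrt(k)/2) + C2*exp(b*sqrt(k)/2)


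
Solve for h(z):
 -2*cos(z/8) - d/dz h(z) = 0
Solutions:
 h(z) = C1 - 16*sin(z/8)


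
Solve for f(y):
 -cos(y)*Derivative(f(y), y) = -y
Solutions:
 f(y) = C1 + Integral(y/cos(y), y)


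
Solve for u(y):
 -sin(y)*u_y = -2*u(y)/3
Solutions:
 u(y) = C1*(cos(y) - 1)^(1/3)/(cos(y) + 1)^(1/3)


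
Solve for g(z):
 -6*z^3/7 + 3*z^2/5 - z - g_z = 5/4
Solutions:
 g(z) = C1 - 3*z^4/14 + z^3/5 - z^2/2 - 5*z/4


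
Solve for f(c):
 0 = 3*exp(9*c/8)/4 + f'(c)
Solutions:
 f(c) = C1 - 2*exp(9*c/8)/3


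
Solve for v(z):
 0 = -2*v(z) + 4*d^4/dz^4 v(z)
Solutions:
 v(z) = C1*exp(-2^(3/4)*z/2) + C2*exp(2^(3/4)*z/2) + C3*sin(2^(3/4)*z/2) + C4*cos(2^(3/4)*z/2)


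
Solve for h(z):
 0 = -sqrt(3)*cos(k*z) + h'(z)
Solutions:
 h(z) = C1 + sqrt(3)*sin(k*z)/k


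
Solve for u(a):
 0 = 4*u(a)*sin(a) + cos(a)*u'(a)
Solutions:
 u(a) = C1*cos(a)^4


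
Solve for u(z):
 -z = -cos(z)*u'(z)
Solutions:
 u(z) = C1 + Integral(z/cos(z), z)


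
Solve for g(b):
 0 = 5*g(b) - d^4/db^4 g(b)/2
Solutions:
 g(b) = C1*exp(-10^(1/4)*b) + C2*exp(10^(1/4)*b) + C3*sin(10^(1/4)*b) + C4*cos(10^(1/4)*b)


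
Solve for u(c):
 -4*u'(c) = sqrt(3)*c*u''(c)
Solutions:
 u(c) = C1 + C2*c^(1 - 4*sqrt(3)/3)


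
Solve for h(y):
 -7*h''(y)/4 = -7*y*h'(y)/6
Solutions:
 h(y) = C1 + C2*erfi(sqrt(3)*y/3)


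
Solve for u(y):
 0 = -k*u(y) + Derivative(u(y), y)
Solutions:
 u(y) = C1*exp(k*y)


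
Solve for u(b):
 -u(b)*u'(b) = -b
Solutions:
 u(b) = -sqrt(C1 + b^2)
 u(b) = sqrt(C1 + b^2)


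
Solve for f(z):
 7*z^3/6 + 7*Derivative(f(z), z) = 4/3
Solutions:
 f(z) = C1 - z^4/24 + 4*z/21


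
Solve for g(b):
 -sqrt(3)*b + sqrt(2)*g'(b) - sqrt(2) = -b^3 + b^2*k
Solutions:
 g(b) = C1 - sqrt(2)*b^4/8 + sqrt(2)*b^3*k/6 + sqrt(6)*b^2/4 + b


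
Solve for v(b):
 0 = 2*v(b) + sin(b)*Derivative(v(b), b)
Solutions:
 v(b) = C1*(cos(b) + 1)/(cos(b) - 1)


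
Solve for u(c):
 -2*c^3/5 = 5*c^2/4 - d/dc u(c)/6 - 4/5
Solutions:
 u(c) = C1 + 3*c^4/5 + 5*c^3/2 - 24*c/5


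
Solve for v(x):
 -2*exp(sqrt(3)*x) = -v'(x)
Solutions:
 v(x) = C1 + 2*sqrt(3)*exp(sqrt(3)*x)/3


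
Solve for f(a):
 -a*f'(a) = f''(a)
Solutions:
 f(a) = C1 + C2*erf(sqrt(2)*a/2)


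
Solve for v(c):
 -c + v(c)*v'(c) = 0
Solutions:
 v(c) = -sqrt(C1 + c^2)
 v(c) = sqrt(C1 + c^2)


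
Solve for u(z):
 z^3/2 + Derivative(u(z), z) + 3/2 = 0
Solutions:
 u(z) = C1 - z^4/8 - 3*z/2


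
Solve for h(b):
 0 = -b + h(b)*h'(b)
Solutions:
 h(b) = -sqrt(C1 + b^2)
 h(b) = sqrt(C1 + b^2)


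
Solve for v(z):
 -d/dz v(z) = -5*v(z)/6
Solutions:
 v(z) = C1*exp(5*z/6)


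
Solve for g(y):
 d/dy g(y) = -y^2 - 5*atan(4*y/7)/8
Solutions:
 g(y) = C1 - y^3/3 - 5*y*atan(4*y/7)/8 + 35*log(16*y^2 + 49)/64


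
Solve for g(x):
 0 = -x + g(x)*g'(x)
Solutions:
 g(x) = -sqrt(C1 + x^2)
 g(x) = sqrt(C1 + x^2)


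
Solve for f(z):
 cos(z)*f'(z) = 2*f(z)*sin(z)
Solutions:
 f(z) = C1/cos(z)^2


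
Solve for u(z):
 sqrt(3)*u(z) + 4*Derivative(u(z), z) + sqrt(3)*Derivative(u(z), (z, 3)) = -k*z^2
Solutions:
 u(z) = C1*exp(2^(1/3)*z*(-8*sqrt(3)/(27 + sqrt(3)*sqrt(243 + 256*sqrt(3)))^(1/3) + 2^(1/3)*(27 + sqrt(3)*sqrt(243 + 256*sqrt(3)))^(1/3))/12)*sin(2^(1/3)*z*(2/(27 + sqrt(3)*sqrt(243 + 256*sqrt(3)))^(1/3) + 2^(1/3)*sqrt(3)*(27 + sqrt(3)*sqrt(243 + 256*sqrt(3)))^(1/3)/12)) + C2*exp(2^(1/3)*z*(-8*sqrt(3)/(27 + sqrt(3)*sqrt(243 + 256*sqrt(3)))^(1/3) + 2^(1/3)*(27 + sqrt(3)*sqrt(243 + 256*sqrt(3)))^(1/3))/12)*cos(2^(1/3)*z*(2/(27 + sqrt(3)*sqrt(243 + 256*sqrt(3)))^(1/3) + 2^(1/3)*sqrt(3)*(27 + sqrt(3)*sqrt(243 + 256*sqrt(3)))^(1/3)/12)) + C3*exp(-2^(1/3)*z*(-8*sqrt(3)/(27 + sqrt(3)*sqrt(243 + 256*sqrt(3)))^(1/3) + 2^(1/3)*(27 + sqrt(3)*sqrt(243 + 256*sqrt(3)))^(1/3))/6) - sqrt(3)*k*z^2/3 + 8*k*z/3 - 32*sqrt(3)*k/9


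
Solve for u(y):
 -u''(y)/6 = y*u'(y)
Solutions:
 u(y) = C1 + C2*erf(sqrt(3)*y)


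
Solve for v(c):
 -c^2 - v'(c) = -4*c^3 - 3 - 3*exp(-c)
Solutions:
 v(c) = C1 + c^4 - c^3/3 + 3*c - 3*exp(-c)


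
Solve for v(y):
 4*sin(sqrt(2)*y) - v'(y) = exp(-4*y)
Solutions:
 v(y) = C1 - 2*sqrt(2)*cos(sqrt(2)*y) + exp(-4*y)/4


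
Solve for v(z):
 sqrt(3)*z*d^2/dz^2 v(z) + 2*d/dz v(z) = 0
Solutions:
 v(z) = C1 + C2*z^(1 - 2*sqrt(3)/3)


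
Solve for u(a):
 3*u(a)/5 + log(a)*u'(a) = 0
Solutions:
 u(a) = C1*exp(-3*li(a)/5)


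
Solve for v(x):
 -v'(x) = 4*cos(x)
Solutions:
 v(x) = C1 - 4*sin(x)


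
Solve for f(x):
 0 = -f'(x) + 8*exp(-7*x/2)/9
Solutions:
 f(x) = C1 - 16*exp(-7*x/2)/63


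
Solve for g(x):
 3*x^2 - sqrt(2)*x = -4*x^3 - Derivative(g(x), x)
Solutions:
 g(x) = C1 - x^4 - x^3 + sqrt(2)*x^2/2


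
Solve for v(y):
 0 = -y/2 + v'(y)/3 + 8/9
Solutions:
 v(y) = C1 + 3*y^2/4 - 8*y/3


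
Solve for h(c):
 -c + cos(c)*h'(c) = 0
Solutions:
 h(c) = C1 + Integral(c/cos(c), c)


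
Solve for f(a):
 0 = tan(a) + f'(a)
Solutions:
 f(a) = C1 + log(cos(a))


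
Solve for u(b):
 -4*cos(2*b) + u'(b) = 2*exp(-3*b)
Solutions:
 u(b) = C1 + 2*sin(2*b) - 2*exp(-3*b)/3


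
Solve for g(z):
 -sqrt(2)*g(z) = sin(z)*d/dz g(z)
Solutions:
 g(z) = C1*(cos(z) + 1)^(sqrt(2)/2)/(cos(z) - 1)^(sqrt(2)/2)


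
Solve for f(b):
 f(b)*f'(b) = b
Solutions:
 f(b) = -sqrt(C1 + b^2)
 f(b) = sqrt(C1 + b^2)


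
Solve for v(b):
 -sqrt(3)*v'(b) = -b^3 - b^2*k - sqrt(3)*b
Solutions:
 v(b) = C1 + sqrt(3)*b^4/12 + sqrt(3)*b^3*k/9 + b^2/2


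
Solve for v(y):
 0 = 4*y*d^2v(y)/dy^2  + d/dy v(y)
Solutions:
 v(y) = C1 + C2*y^(3/4)


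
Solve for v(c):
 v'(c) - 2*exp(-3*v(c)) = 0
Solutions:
 v(c) = log(C1 + 6*c)/3
 v(c) = log((-3^(1/3) - 3^(5/6)*I)*(C1 + 2*c)^(1/3)/2)
 v(c) = log((-3^(1/3) + 3^(5/6)*I)*(C1 + 2*c)^(1/3)/2)


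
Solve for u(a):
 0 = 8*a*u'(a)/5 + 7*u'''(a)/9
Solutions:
 u(a) = C1 + Integral(C2*airyai(-2*105^(2/3)*a/35) + C3*airybi(-2*105^(2/3)*a/35), a)
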